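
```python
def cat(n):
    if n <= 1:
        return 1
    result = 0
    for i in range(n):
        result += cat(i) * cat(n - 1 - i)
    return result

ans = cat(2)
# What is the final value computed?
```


cat(2)
= sum of cat(i) * cat(2-1-i) for i in 0..1
  cat(0)*cat(1) = 1*1 = 1
  cat(1)*cat(0) = 1*1 = 1
= 1 + 1
= 2


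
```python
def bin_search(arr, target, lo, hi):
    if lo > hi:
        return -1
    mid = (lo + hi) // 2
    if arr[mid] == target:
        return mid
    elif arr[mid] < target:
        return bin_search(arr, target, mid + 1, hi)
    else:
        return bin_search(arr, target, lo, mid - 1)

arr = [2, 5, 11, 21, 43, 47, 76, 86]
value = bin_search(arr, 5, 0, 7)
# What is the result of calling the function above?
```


bin_search(arr, 5, 0, 7)
lo=0, hi=7, mid=3, arr[mid]=21
21 > 5, search left half
lo=0, hi=2, mid=1, arr[mid]=5
arr[1] == 5, found at index 1
= 1


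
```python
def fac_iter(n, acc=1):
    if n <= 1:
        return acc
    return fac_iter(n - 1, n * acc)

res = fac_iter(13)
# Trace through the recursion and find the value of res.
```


fac_iter(13, 1)
= fac_iter(12, 13 * 1) = fac_iter(12, 13)
= fac_iter(11, 12 * 13) = fac_iter(11, 156)
= fac_iter(10, 11 * 156) = fac_iter(10, 1716)
= fac_iter(9, 10 * 1716) = fac_iter(9, 17160)
= fac_iter(8, 9 * 17160) = fac_iter(8, 154440)
= fac_iter(7, 8 * 154440) = fac_iter(7, 1235520)
= fac_iter(6, 7 * 1235520) = fac_iter(6, 8648640)
= fac_iter(5, 6 * 8648640) = fac_iter(5, 51891840)
= fac_iter(4, 5 * 51891840) = fac_iter(4, 259459200)
= fac_iter(3, 4 * 259459200) = fac_iter(3, 1037836800)
= fac_iter(2, 3 * 1037836800) = fac_iter(2, 3113510400)
= fac_iter(1, 2 * 3113510400) = fac_iter(1, 6227020800)
n <= 1, return acc = 6227020800


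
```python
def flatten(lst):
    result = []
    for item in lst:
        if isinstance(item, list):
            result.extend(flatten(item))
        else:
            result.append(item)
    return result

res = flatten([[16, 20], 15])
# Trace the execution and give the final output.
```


flatten([[16, 20], 15])
Processing each element:
  [16, 20] is a list -> flatten recursively -> [16, 20]
  15 is not a list -> append 15
= [16, 20, 15]


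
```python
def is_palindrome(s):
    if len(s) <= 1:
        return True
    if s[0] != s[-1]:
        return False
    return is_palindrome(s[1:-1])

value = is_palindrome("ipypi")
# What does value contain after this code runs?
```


is_palindrome("ipypi")
"ipypi": s[0]='i' == s[-1]='i' -> is_palindrome("pyp")
"pyp": s[0]='p' == s[-1]='p' -> is_palindrome("y")
"y": len <= 1 -> True
= True


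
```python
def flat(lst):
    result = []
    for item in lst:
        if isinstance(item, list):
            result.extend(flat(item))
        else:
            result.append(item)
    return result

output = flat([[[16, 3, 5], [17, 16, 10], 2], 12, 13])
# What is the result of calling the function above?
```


flat([[[16, 3, 5], [17, 16, 10], 2], 12, 13])
Processing each element:
  [[16, 3, 5], [17, 16, 10], 2] is a list -> flat recursively -> [16, 3, 5, 17, 16, 10, 2]
  12 is not a list -> append 12
  13 is not a list -> append 13
= [16, 3, 5, 17, 16, 10, 2, 12, 13]


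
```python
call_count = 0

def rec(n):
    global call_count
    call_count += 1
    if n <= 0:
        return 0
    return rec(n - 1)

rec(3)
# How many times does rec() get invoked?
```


rec(3) calls rec(2) calls ... calls rec(0)
Total calls: 3 + 1 (for base case) = 4


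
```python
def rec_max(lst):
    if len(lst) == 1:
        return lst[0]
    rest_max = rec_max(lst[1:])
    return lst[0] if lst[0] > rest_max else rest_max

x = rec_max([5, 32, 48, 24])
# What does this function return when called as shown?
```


rec_max([5, 32, 48, 24])
= compare 5 with rec_max([32, 48, 24])
= compare 32 with rec_max([48, 24])
= compare 48 with rec_max([24])
Base: rec_max([24]) = 24
compare 48 with 24: max = 48
compare 32 with 48: max = 48
compare 5 with 48: max = 48
= 48


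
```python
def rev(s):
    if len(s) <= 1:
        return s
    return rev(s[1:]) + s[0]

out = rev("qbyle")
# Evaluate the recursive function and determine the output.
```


rev("qbyle")
= rev("byle") + "q"
= rev("yle") + "b" + "q"
= rev("le") + "y" + "b" + "q"
= rev("e") + "l" + "y" + "b" + "q"
= "e" + "l" + "y" + "b" + "q"
= "elybq"


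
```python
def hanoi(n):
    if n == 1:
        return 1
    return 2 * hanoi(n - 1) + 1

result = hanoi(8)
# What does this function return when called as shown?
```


hanoi(8)
= 2 * hanoi(7) + 1
= 2 * (2 * hanoi(6) + 1) + 1
= 2 * (2 * (2 * hanoi(5) + 1) + 1) + 1
= 2 * (2 * (2 * (2 * hanoi(4) + 1) + 1) + 1) + 1
= 2 * (2 * (2 * (2 * (2 * hanoi(3) + 1) + 1) + 1) + 1) + 1
= 2 * (2 * (2 * (2 * (2 * (2 * hanoi(2) + 1) + 1) + 1) + 1) + 1) + 1
= 2 * (2 * (2 * (2 * (2 * (2 * (2 * hanoi(1) + 1) + 1) + 1) + 1) + 1) + 1) + 1
Now compute bottom-up:
hanoi(1) = 1
hanoi(2) = 2 * 1 + 1 = 3
hanoi(3) = 2 * 3 + 1 = 7
hanoi(4) = 2 * 7 + 1 = 15
hanoi(5) = 2 * 15 + 1 = 31
hanoi(6) = 2 * 31 + 1 = 63
hanoi(7) = 2 * 63 + 1 = 127
hanoi(8) = 2 * 127 + 1 = 255
= 255


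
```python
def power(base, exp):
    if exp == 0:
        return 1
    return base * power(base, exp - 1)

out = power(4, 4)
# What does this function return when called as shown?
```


power(4, 4)
= 4 * power(4, 3)
= 4 * 4 * power(4, 2)
= 4 * 4 * 4 * power(4, 1)
= 4 * 4 * 4 * 4 * power(4, 0)
= 4 * 4 * 4 * 4 * 1
= 256


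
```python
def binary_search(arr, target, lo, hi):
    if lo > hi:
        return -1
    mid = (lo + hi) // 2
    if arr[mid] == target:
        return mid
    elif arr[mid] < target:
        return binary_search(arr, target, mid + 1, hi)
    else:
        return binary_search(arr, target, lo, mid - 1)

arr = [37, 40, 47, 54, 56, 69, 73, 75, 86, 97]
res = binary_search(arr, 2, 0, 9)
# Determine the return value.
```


binary_search(arr, 2, 0, 9)
lo=0, hi=9, mid=4, arr[mid]=56
56 > 2, search left half
lo=0, hi=3, mid=1, arr[mid]=40
40 > 2, search left half
lo=0, hi=0, mid=0, arr[mid]=37
37 > 2, search left half
lo > hi, target not found, return -1
= -1


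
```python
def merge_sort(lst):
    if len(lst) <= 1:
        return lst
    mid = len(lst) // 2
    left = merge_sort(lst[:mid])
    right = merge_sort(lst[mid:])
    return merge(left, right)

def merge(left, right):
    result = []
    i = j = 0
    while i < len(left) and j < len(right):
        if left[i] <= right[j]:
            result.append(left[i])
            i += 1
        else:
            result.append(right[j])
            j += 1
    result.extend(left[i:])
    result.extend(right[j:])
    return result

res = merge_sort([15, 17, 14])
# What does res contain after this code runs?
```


merge_sort([15, 17, 14])
Split into [15] and [17, 14]
Left sorted: [15]
Right sorted: [14, 17]
Merge [15] and [14, 17]
= [14, 15, 17]


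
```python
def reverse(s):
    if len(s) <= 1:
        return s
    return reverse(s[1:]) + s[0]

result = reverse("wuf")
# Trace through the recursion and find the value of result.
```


reverse("wuf")
= reverse("uf") + "w"
= reverse("f") + "u" + "w"
= "f" + "u" + "w"
= "fuw"


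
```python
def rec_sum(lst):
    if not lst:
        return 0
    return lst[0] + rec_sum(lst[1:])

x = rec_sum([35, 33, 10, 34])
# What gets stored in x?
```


rec_sum([35, 33, 10, 34])
= 35 + rec_sum([33, 10, 34])
= 35 + 33 + rec_sum([10, 34])
= 35 + 33 + 10 + rec_sum([34])
= 35 + 33 + 10 + 34 + rec_sum([])
= 35 + 33 + 10 + 34 + 0
= 112


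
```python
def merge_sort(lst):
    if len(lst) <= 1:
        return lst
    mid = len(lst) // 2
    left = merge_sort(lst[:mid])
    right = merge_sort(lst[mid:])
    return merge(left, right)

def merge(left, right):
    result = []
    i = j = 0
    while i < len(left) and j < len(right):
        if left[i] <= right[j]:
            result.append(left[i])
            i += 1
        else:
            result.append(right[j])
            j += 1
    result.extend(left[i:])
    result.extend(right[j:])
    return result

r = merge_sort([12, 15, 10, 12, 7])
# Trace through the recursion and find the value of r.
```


merge_sort([12, 15, 10, 12, 7])
Split into [12, 15] and [10, 12, 7]
Left sorted: [12, 15]
Right sorted: [7, 10, 12]
Merge [12, 15] and [7, 10, 12]
= [7, 10, 12, 12, 15]


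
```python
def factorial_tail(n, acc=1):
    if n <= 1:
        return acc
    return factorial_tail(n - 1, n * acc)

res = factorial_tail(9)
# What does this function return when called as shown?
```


factorial_tail(9, 1)
= factorial_tail(8, 9 * 1) = factorial_tail(8, 9)
= factorial_tail(7, 8 * 9) = factorial_tail(7, 72)
= factorial_tail(6, 7 * 72) = factorial_tail(6, 504)
= factorial_tail(5, 6 * 504) = factorial_tail(5, 3024)
= factorial_tail(4, 5 * 3024) = factorial_tail(4, 15120)
= factorial_tail(3, 4 * 15120) = factorial_tail(3, 60480)
= factorial_tail(2, 3 * 60480) = factorial_tail(2, 181440)
= factorial_tail(1, 2 * 181440) = factorial_tail(1, 362880)
n <= 1, return acc = 362880


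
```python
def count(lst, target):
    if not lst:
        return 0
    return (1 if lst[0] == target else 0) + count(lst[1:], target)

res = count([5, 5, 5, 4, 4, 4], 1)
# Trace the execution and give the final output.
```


count([5, 5, 5, 4, 4, 4], 1)
lst[0]=5 != 1: 0 + count([5, 5, 4, 4, 4], 1)
lst[0]=5 != 1: 0 + count([5, 4, 4, 4], 1)
lst[0]=5 != 1: 0 + count([4, 4, 4], 1)
lst[0]=4 != 1: 0 + count([4, 4], 1)
lst[0]=4 != 1: 0 + count([4], 1)
lst[0]=4 != 1: 0 + count([], 1)
= 0


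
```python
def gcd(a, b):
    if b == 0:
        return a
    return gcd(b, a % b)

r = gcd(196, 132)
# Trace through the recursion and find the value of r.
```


gcd(196, 132)
= gcd(132, 196 % 132) = gcd(132, 64)
= gcd(64, 132 % 64) = gcd(64, 4)
= gcd(4, 64 % 4) = gcd(4, 0)
b == 0, return a = 4


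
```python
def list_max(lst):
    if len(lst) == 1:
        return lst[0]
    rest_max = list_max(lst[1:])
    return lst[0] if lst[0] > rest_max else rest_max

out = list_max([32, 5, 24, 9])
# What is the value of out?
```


list_max([32, 5, 24, 9])
= compare 32 with list_max([5, 24, 9])
= compare 5 with list_max([24, 9])
= compare 24 with list_max([9])
Base: list_max([9]) = 9
compare 24 with 9: max = 24
compare 5 with 24: max = 24
compare 32 with 24: max = 32
= 32


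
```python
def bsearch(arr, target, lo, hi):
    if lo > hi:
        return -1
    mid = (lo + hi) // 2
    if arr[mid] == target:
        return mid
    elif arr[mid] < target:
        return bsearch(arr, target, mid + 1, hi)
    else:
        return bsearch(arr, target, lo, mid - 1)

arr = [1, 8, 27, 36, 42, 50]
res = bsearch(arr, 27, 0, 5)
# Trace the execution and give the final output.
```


bsearch(arr, 27, 0, 5)
lo=0, hi=5, mid=2, arr[mid]=27
arr[2] == 27, found at index 2
= 2


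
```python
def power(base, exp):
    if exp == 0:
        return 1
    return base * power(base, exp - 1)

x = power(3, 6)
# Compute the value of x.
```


power(3, 6)
= 3 * power(3, 5)
= 3 * 3 * power(3, 4)
= 3 * 3 * 3 * power(3, 3)
= 3 * 3 * 3 * 3 * power(3, 2)
= 3 * 3 * 3 * 3 * 3 * power(3, 1)
= 3 * 3 * 3 * 3 * 3 * 3 * power(3, 0)
= 3 * 3 * 3 * 3 * 3 * 3 * 1
= 729


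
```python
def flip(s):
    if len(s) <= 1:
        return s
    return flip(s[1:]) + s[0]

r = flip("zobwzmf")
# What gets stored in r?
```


flip("zobwzmf")
= flip("obwzmf") + "z"
= flip("bwzmf") + "o" + "z"
= flip("wzmf") + "b" + "o" + "z"
= flip("zmf") + "w" + "b" + "o" + "z"
= flip("mf") + "z" + "w" + "b" + "o" + "z"
= flip("f") + "m" + "z" + "w" + "b" + "o" + "z"
= "f" + "m" + "z" + "w" + "b" + "o" + "z"
= "fmzwboz"


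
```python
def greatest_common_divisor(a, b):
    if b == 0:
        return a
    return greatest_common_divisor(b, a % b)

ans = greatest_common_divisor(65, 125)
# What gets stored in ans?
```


greatest_common_divisor(65, 125)
= greatest_common_divisor(125, 65 % 125) = greatest_common_divisor(125, 65)
= greatest_common_divisor(65, 125 % 65) = greatest_common_divisor(65, 60)
= greatest_common_divisor(60, 65 % 60) = greatest_common_divisor(60, 5)
= greatest_common_divisor(5, 60 % 5) = greatest_common_divisor(5, 0)
b == 0, return a = 5


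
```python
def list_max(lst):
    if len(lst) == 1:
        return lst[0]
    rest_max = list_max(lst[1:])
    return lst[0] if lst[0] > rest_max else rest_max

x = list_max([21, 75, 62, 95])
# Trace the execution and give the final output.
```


list_max([21, 75, 62, 95])
= compare 21 with list_max([75, 62, 95])
= compare 75 with list_max([62, 95])
= compare 62 with list_max([95])
Base: list_max([95]) = 95
compare 62 with 95: max = 95
compare 75 with 95: max = 95
compare 21 with 95: max = 95
= 95


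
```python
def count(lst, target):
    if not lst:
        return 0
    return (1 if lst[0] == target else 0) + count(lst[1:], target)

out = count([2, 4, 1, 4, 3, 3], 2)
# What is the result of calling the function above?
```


count([2, 4, 1, 4, 3, 3], 2)
lst[0]=2 == 2: 1 + count([4, 1, 4, 3, 3], 2)
lst[0]=4 != 2: 0 + count([1, 4, 3, 3], 2)
lst[0]=1 != 2: 0 + count([4, 3, 3], 2)
lst[0]=4 != 2: 0 + count([3, 3], 2)
lst[0]=3 != 2: 0 + count([3], 2)
lst[0]=3 != 2: 0 + count([], 2)
= 1


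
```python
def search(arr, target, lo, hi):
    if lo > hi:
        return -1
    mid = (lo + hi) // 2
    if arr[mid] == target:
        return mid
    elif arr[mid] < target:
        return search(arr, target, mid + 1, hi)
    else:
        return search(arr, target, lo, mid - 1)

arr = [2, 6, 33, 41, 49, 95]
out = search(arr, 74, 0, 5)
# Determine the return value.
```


search(arr, 74, 0, 5)
lo=0, hi=5, mid=2, arr[mid]=33
33 < 74, search right half
lo=3, hi=5, mid=4, arr[mid]=49
49 < 74, search right half
lo=5, hi=5, mid=5, arr[mid]=95
95 > 74, search left half
lo > hi, target not found, return -1
= -1


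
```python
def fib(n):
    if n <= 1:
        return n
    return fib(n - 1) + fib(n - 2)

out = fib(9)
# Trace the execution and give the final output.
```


fib(9)
= fib(8) + fib(7)
= (fib(7) + fib(6)) + fib(7)
Computing bottom-up: fib(0)=0, fib(1)=1, fib(2)=1, fib(3)=2, fib(4)=3, fib(5)=5, fib(6)=8, fib(7)=13, fib(8)=21, fib(9)=34
= 34


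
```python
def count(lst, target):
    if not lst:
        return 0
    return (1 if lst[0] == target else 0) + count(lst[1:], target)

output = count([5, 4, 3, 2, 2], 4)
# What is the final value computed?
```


count([5, 4, 3, 2, 2], 4)
lst[0]=5 != 4: 0 + count([4, 3, 2, 2], 4)
lst[0]=4 == 4: 1 + count([3, 2, 2], 4)
lst[0]=3 != 4: 0 + count([2, 2], 4)
lst[0]=2 != 4: 0 + count([2], 4)
lst[0]=2 != 4: 0 + count([], 4)
= 1


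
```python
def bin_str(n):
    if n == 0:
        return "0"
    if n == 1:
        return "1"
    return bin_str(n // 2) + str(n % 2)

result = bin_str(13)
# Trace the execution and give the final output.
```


bin_str(13)
= bin_str(6) + "1"
= bin_str(3) + "0" + "1"
= bin_str(1) + "1" + "0" + "1"
= "1" + "1" + "0" + "1"
= "1101"


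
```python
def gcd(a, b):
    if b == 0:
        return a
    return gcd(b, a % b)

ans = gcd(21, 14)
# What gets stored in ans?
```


gcd(21, 14)
= gcd(14, 21 % 14) = gcd(14, 7)
= gcd(7, 14 % 7) = gcd(7, 0)
b == 0, return a = 7


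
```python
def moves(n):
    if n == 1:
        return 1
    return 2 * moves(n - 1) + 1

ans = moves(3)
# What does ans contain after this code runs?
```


moves(3)
= 2 * moves(2) + 1
= 2 * (2 * moves(1) + 1) + 1
Now compute bottom-up:
moves(1) = 1
moves(2) = 2 * 1 + 1 = 3
moves(3) = 2 * 3 + 1 = 7
= 7


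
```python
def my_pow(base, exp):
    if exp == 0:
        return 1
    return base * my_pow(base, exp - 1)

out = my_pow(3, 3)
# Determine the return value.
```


my_pow(3, 3)
= 3 * my_pow(3, 2)
= 3 * 3 * my_pow(3, 1)
= 3 * 3 * 3 * my_pow(3, 0)
= 3 * 3 * 3 * 1
= 27


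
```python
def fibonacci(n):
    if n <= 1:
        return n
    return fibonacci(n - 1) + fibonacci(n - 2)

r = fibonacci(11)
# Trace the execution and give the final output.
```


fibonacci(11)
= fibonacci(10) + fibonacci(9)
= (fibonacci(9) + fibonacci(8)) + fibonacci(9)
Computing bottom-up: fibonacci(0)=0, fibonacci(1)=1, fibonacci(2)=1, fibonacci(3)=2, fibonacci(4)=3, fibonacci(5)=5, fibonacci(6)=8, fibonacci(7)=13, fibonacci(8)=21, fibonacci(9)=34, fibonacci(10)=55, fibonacci(11)=89
= 89


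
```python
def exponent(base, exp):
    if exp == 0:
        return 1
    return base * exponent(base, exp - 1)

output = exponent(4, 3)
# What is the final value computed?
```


exponent(4, 3)
= 4 * exponent(4, 2)
= 4 * 4 * exponent(4, 1)
= 4 * 4 * 4 * exponent(4, 0)
= 4 * 4 * 4 * 1
= 64


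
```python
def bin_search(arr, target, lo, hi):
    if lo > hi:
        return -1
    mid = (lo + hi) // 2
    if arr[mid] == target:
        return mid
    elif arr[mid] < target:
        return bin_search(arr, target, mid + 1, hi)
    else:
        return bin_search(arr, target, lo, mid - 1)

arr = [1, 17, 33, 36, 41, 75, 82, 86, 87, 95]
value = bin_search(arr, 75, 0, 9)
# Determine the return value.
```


bin_search(arr, 75, 0, 9)
lo=0, hi=9, mid=4, arr[mid]=41
41 < 75, search right half
lo=5, hi=9, mid=7, arr[mid]=86
86 > 75, search left half
lo=5, hi=6, mid=5, arr[mid]=75
arr[5] == 75, found at index 5
= 5


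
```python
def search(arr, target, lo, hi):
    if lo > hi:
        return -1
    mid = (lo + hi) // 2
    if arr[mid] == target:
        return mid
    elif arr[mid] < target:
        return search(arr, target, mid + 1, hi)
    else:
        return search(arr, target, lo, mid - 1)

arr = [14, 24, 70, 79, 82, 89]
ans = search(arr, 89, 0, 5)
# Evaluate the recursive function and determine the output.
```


search(arr, 89, 0, 5)
lo=0, hi=5, mid=2, arr[mid]=70
70 < 89, search right half
lo=3, hi=5, mid=4, arr[mid]=82
82 < 89, search right half
lo=5, hi=5, mid=5, arr[mid]=89
arr[5] == 89, found at index 5
= 5


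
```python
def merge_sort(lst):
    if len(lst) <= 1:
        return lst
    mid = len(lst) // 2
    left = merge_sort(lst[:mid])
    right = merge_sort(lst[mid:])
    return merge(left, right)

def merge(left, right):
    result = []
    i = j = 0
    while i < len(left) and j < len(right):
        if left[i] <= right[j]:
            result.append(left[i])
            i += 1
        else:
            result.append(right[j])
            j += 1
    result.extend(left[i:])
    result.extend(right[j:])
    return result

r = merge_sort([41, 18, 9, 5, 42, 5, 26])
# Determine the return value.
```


merge_sort([41, 18, 9, 5, 42, 5, 26])
Split into [41, 18, 9] and [5, 42, 5, 26]
Left sorted: [9, 18, 41]
Right sorted: [5, 5, 26, 42]
Merge [9, 18, 41] and [5, 5, 26, 42]
= [5, 5, 9, 18, 26, 41, 42]


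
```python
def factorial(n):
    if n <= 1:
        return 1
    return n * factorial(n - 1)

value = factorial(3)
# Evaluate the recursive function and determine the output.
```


factorial(3)
= 3 * factorial(2)
= 3 * 2 * factorial(1)
= 3 * 2 * 1
= 6


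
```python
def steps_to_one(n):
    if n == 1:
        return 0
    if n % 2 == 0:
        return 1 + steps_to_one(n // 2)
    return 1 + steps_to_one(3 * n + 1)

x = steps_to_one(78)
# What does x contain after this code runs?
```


steps_to_one(78)
78 is even -> steps_to_one(39)
39 is odd -> 3*39+1 = 118 -> steps_to_one(118)
118 is even -> steps_to_one(59)
59 is odd -> 3*59+1 = 178 -> steps_to_one(178)
178 is even -> steps_to_one(89)
89 is odd -> 3*89+1 = 268 -> steps_to_one(268)
268 is even -> steps_to_one(134)
134 is even -> steps_to_one(67)
67 is odd -> 3*67+1 = 202 -> steps_to_one(202)
202 is even -> steps_to_one(101)
101 is odd -> 3*101+1 = 304 -> steps_to_one(304)
304 is even -> steps_to_one(152)
152 is even -> steps_to_one(76)
76 is even -> steps_to_one(38)
38 is even -> steps_to_one(19)
19 is odd -> 3*19+1 = 58 -> steps_to_one(58)
58 is even -> steps_to_one(29)
29 is odd -> 3*29+1 = 88 -> steps_to_one(88)
88 is even -> steps_to_one(44)
44 is even -> steps_to_one(22)
22 is even -> steps_to_one(11)
11 is odd -> 3*11+1 = 34 -> steps_to_one(34)
34 is even -> steps_to_one(17)
17 is odd -> 3*17+1 = 52 -> steps_to_one(52)
52 is even -> steps_to_one(26)
26 is even -> steps_to_one(13)
13 is odd -> 3*13+1 = 40 -> steps_to_one(40)
40 is even -> steps_to_one(20)
20 is even -> steps_to_one(10)
10 is even -> steps_to_one(5)
5 is odd -> 3*5+1 = 16 -> steps_to_one(16)
16 is even -> steps_to_one(8)
8 is even -> steps_to_one(4)
4 is even -> steps_to_one(2)
2 is even -> steps_to_one(1)
Reached 1 after 35 steps
= 35


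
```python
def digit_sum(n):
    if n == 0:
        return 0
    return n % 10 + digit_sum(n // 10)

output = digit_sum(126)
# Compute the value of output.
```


digit_sum(126)
= 6 + digit_sum(12)
= 6 + 2 + digit_sum(1)
= 6 + 2 + 1 + digit_sum(0)
= 6 + 2 + 1 + 0
= 9


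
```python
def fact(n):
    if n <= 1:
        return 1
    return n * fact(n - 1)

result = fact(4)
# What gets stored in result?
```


fact(4)
= 4 * fact(3)
= 4 * 3 * fact(2)
= 4 * 3 * 2 * fact(1)
= 4 * 3 * 2 * 1
= 24


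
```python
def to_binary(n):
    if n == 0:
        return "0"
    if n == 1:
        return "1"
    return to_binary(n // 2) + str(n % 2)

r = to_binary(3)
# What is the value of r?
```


to_binary(3)
= to_binary(1) + "1"
= "1" + "1"
= "11"


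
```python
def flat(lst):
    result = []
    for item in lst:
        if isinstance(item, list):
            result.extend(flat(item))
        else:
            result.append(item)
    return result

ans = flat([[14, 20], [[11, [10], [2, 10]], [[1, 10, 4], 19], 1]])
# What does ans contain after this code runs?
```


flat([[14, 20], [[11, [10], [2, 10]], [[1, 10, 4], 19], 1]])
Processing each element:
  [14, 20] is a list -> flat recursively -> [14, 20]
  [[11, [10], [2, 10]], [[1, 10, 4], 19], 1] is a list -> flat recursively -> [11, 10, 2, 10, 1, 10, 4, 19, 1]
= [14, 20, 11, 10, 2, 10, 1, 10, 4, 19, 1]


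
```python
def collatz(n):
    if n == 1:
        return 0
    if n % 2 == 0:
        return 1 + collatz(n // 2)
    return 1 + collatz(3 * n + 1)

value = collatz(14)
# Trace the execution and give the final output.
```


collatz(14)
14 is even -> collatz(7)
7 is odd -> 3*7+1 = 22 -> collatz(22)
22 is even -> collatz(11)
11 is odd -> 3*11+1 = 34 -> collatz(34)
34 is even -> collatz(17)
17 is odd -> 3*17+1 = 52 -> collatz(52)
52 is even -> collatz(26)
26 is even -> collatz(13)
13 is odd -> 3*13+1 = 40 -> collatz(40)
40 is even -> collatz(20)
20 is even -> collatz(10)
10 is even -> collatz(5)
5 is odd -> 3*5+1 = 16 -> collatz(16)
16 is even -> collatz(8)
8 is even -> collatz(4)
4 is even -> collatz(2)
2 is even -> collatz(1)
Reached 1 after 17 steps
= 17


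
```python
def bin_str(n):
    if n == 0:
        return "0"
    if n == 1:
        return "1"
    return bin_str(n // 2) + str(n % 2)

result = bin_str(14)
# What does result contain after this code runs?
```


bin_str(14)
= bin_str(7) + "0"
= bin_str(3) + "1" + "0"
= bin_str(1) + "1" + "1" + "0"
= "1" + "1" + "1" + "0"
= "1110"


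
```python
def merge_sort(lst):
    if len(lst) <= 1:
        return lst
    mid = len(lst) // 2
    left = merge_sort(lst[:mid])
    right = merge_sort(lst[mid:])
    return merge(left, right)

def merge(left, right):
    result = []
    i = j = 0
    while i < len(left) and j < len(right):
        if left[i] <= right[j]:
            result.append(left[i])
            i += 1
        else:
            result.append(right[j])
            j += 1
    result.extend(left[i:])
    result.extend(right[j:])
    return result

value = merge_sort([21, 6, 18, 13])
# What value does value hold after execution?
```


merge_sort([21, 6, 18, 13])
Split into [21, 6] and [18, 13]
Left sorted: [6, 21]
Right sorted: [13, 18]
Merge [6, 21] and [13, 18]
= [6, 13, 18, 21]


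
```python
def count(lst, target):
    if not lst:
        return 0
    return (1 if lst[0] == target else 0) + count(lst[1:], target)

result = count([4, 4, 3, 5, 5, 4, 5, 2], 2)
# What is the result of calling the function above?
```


count([4, 4, 3, 5, 5, 4, 5, 2], 2)
lst[0]=4 != 2: 0 + count([4, 3, 5, 5, 4, 5, 2], 2)
lst[0]=4 != 2: 0 + count([3, 5, 5, 4, 5, 2], 2)
lst[0]=3 != 2: 0 + count([5, 5, 4, 5, 2], 2)
lst[0]=5 != 2: 0 + count([5, 4, 5, 2], 2)
lst[0]=5 != 2: 0 + count([4, 5, 2], 2)
lst[0]=4 != 2: 0 + count([5, 2], 2)
lst[0]=5 != 2: 0 + count([2], 2)
lst[0]=2 == 2: 1 + count([], 2)
= 1


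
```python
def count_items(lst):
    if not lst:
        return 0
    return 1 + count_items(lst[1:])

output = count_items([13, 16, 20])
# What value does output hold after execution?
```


count_items([13, 16, 20])
= 1 + count_items([16, 20])
= 1 + 1 + count_items([20])
= 1 + 1 + 1 + count_items([])
= 1 + 1 + 1 + 0
= 3


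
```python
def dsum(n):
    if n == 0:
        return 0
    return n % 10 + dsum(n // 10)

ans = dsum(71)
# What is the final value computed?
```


dsum(71)
= 1 + dsum(7)
= 1 + 7 + dsum(0)
= 1 + 7 + 0
= 8


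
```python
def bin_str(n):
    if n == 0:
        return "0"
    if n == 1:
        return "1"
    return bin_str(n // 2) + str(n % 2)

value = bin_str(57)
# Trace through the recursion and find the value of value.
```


bin_str(57)
= bin_str(28) + "1"
= bin_str(14) + "0" + "1"
= bin_str(7) + "0" + "0" + "1"
= bin_str(3) + "1" + "0" + "0" + "1"
= bin_str(1) + "1" + "1" + "0" + "0" + "1"
= "1" + "1" + "1" + "0" + "0" + "1"
= "111001"


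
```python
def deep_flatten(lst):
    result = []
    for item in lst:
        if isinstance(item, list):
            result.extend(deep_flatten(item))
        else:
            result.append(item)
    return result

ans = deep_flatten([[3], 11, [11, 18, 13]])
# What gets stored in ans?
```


deep_flatten([[3], 11, [11, 18, 13]])
Processing each element:
  [3] is a list -> deep_flatten recursively -> [3]
  11 is not a list -> append 11
  [11, 18, 13] is a list -> deep_flatten recursively -> [11, 18, 13]
= [3, 11, 11, 18, 13]


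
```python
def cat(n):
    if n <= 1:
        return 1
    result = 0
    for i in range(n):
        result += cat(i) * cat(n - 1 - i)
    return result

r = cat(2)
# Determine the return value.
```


cat(2)
= sum of cat(i) * cat(2-1-i) for i in 0..1
  cat(0)*cat(1) = 1*1 = 1
  cat(1)*cat(0) = 1*1 = 1
= 1 + 1
= 2


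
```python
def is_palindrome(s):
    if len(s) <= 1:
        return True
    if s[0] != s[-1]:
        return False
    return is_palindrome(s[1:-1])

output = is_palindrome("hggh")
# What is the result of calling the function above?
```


is_palindrome("hggh")
"hggh": s[0]='h' == s[-1]='h' -> is_palindrome("gg")
"gg": s[0]='g' == s[-1]='g' -> is_palindrome("")
"": len <= 1 -> True
= True


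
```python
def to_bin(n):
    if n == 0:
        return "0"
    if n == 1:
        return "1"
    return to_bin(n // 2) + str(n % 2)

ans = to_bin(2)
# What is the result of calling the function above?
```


to_bin(2)
= to_bin(1) + "0"
= "1" + "0"
= "10"


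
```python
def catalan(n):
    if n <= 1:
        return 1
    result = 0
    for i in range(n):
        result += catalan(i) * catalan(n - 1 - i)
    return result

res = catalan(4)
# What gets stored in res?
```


catalan(4)
= sum of catalan(i) * catalan(4-1-i) for i in 0..3
First compute sub-values bottom-up:
  catalan(0) = 1, catalan(1) = 1
  catalan(2) = 1*1 + 1*1 = 2
  catalan(3) = 1*2 + 1*1 + 2*1 = 5
Now catalan(4):
  catalan(0)*catalan(3) = 1*5 = 5
  catalan(1)*catalan(2) = 1*2 = 2
  catalan(2)*catalan(1) = 2*1 = 2
  catalan(3)*catalan(0) = 5*1 = 5
= 5 + 2 + 2 + 5
= 14


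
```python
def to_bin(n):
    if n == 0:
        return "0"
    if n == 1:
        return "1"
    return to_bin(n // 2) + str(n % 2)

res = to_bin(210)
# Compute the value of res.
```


to_bin(210)
= to_bin(105) + "0"
= to_bin(52) + "1" + "0"
= to_bin(26) + "0" + "1" + "0"
= to_bin(13) + "0" + "0" + "1" + "0"
= to_bin(6) + "1" + "0" + "0" + "1" + "0"
= to_bin(3) + "0" + "1" + "0" + "0" + "1" + "0"
= to_bin(1) + "1" + "0" + "1" + "0" + "0" + "1" + "0"
= "1" + "1" + "0" + "1" + "0" + "0" + "1" + "0"
= "11010010"


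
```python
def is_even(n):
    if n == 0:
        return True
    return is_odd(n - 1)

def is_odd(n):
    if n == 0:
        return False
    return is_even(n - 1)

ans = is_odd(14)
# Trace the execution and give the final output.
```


is_odd(14)
= is_even(13)
= is_odd(12)
= is_even(11)
= is_odd(10)
= is_even(9)
= is_odd(8)
= is_even(7)
= is_odd(6)
= is_even(5)
= is_odd(4)
= is_even(3)
= is_odd(2)
= is_even(1)
= is_odd(0)
n == 0: return False
= False


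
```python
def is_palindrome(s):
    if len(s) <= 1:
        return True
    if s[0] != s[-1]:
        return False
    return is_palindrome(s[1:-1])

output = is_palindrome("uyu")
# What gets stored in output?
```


is_palindrome("uyu")
"uyu": s[0]='u' == s[-1]='u' -> is_palindrome("y")
"y": len <= 1 -> True
= True


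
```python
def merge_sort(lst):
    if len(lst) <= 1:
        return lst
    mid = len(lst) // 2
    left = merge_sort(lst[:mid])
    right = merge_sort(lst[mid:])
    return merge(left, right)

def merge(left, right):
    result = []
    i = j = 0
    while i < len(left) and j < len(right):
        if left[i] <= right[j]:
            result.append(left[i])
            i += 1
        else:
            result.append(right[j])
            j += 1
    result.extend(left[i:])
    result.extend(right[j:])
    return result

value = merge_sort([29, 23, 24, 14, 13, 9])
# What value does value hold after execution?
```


merge_sort([29, 23, 24, 14, 13, 9])
Split into [29, 23, 24] and [14, 13, 9]
Left sorted: [23, 24, 29]
Right sorted: [9, 13, 14]
Merge [23, 24, 29] and [9, 13, 14]
= [9, 13, 14, 23, 24, 29]


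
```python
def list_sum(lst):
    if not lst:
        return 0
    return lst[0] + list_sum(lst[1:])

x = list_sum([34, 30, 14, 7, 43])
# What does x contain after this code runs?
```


list_sum([34, 30, 14, 7, 43])
= 34 + list_sum([30, 14, 7, 43])
= 34 + 30 + list_sum([14, 7, 43])
= 34 + 30 + 14 + list_sum([7, 43])
= 34 + 30 + 14 + 7 + list_sum([43])
= 34 + 30 + 14 + 7 + 43 + list_sum([])
= 34 + 30 + 14 + 7 + 43 + 0
= 128


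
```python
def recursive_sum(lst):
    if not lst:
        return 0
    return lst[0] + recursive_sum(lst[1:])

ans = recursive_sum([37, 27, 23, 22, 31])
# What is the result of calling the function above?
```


recursive_sum([37, 27, 23, 22, 31])
= 37 + recursive_sum([27, 23, 22, 31])
= 37 + 27 + recursive_sum([23, 22, 31])
= 37 + 27 + 23 + recursive_sum([22, 31])
= 37 + 27 + 23 + 22 + recursive_sum([31])
= 37 + 27 + 23 + 22 + 31 + recursive_sum([])
= 37 + 27 + 23 + 22 + 31 + 0
= 140


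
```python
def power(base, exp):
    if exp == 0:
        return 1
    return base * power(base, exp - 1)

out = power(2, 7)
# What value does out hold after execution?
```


power(2, 7)
= 2 * power(2, 6)
= 2 * 2 * power(2, 5)
= 2 * 2 * 2 * power(2, 4)
= 2 * 2 * 2 * 2 * power(2, 3)
= 2 * 2 * 2 * 2 * 2 * power(2, 2)
= 2 * 2 * 2 * 2 * 2 * 2 * power(2, 1)
= 2 * 2 * 2 * 2 * 2 * 2 * 2 * power(2, 0)
= 2 * 2 * 2 * 2 * 2 * 2 * 2 * 1
= 128


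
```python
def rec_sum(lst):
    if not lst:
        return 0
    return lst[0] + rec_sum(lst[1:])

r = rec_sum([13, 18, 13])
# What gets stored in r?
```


rec_sum([13, 18, 13])
= 13 + rec_sum([18, 13])
= 13 + 18 + rec_sum([13])
= 13 + 18 + 13 + rec_sum([])
= 13 + 18 + 13 + 0
= 44


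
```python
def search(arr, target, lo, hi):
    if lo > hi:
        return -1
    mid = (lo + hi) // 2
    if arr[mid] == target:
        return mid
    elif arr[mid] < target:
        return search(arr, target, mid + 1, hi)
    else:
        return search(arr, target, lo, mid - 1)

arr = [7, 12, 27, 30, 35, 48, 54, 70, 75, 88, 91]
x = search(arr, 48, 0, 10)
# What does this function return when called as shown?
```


search(arr, 48, 0, 10)
lo=0, hi=10, mid=5, arr[mid]=48
arr[5] == 48, found at index 5
= 5


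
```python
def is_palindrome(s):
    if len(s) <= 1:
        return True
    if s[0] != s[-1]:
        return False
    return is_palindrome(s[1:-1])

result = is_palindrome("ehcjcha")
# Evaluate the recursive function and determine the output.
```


is_palindrome("ehcjcha")
"ehcjcha": s[0]='e' != s[-1]='a' -> False
= False


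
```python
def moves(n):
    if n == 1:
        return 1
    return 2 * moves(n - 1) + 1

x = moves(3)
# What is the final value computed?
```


moves(3)
= 2 * moves(2) + 1
= 2 * (2 * moves(1) + 1) + 1
Now compute bottom-up:
moves(1) = 1
moves(2) = 2 * 1 + 1 = 3
moves(3) = 2 * 3 + 1 = 7
= 7


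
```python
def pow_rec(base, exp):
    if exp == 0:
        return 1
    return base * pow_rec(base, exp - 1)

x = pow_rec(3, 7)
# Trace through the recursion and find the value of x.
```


pow_rec(3, 7)
= 3 * pow_rec(3, 6)
= 3 * 3 * pow_rec(3, 5)
= 3 * 3 * 3 * pow_rec(3, 4)
= 3 * 3 * 3 * 3 * pow_rec(3, 3)
= 3 * 3 * 3 * 3 * 3 * pow_rec(3, 2)
= 3 * 3 * 3 * 3 * 3 * 3 * pow_rec(3, 1)
= 3 * 3 * 3 * 3 * 3 * 3 * 3 * pow_rec(3, 0)
= 3 * 3 * 3 * 3 * 3 * 3 * 3 * 1
= 2187


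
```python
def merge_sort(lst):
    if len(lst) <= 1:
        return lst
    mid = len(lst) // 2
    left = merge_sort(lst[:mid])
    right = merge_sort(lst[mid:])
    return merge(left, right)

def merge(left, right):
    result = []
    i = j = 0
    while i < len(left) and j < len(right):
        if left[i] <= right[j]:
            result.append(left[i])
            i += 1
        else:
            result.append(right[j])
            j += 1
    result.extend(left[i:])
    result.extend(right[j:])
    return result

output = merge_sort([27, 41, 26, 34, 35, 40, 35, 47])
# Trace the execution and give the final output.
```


merge_sort([27, 41, 26, 34, 35, 40, 35, 47])
Split into [27, 41, 26, 34] and [35, 40, 35, 47]
Left sorted: [26, 27, 34, 41]
Right sorted: [35, 35, 40, 47]
Merge [26, 27, 34, 41] and [35, 35, 40, 47]
= [26, 27, 34, 35, 35, 40, 41, 47]


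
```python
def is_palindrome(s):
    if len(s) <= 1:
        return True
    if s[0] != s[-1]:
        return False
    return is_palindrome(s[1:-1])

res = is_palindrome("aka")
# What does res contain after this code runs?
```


is_palindrome("aka")
"aka": s[0]='a' == s[-1]='a' -> is_palindrome("k")
"k": len <= 1 -> True
= True


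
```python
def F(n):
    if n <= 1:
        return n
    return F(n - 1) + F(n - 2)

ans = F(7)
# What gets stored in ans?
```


F(7)
= F(6) + F(5)
= (F(5) + F(4)) + F(5)
Computing bottom-up: F(0)=0, F(1)=1, F(2)=1, F(3)=2, F(4)=3, F(5)=5, F(6)=8, F(7)=13
= 13


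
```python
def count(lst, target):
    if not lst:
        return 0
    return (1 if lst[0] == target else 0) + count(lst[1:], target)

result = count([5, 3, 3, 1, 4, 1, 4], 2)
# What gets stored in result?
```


count([5, 3, 3, 1, 4, 1, 4], 2)
lst[0]=5 != 2: 0 + count([3, 3, 1, 4, 1, 4], 2)
lst[0]=3 != 2: 0 + count([3, 1, 4, 1, 4], 2)
lst[0]=3 != 2: 0 + count([1, 4, 1, 4], 2)
lst[0]=1 != 2: 0 + count([4, 1, 4], 2)
lst[0]=4 != 2: 0 + count([1, 4], 2)
lst[0]=1 != 2: 0 + count([4], 2)
lst[0]=4 != 2: 0 + count([], 2)
= 0


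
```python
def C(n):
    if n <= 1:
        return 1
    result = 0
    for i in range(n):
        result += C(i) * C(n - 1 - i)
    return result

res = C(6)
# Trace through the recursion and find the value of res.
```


C(6)
= sum of C(i) * C(6-1-i) for i in 0..5
First compute sub-values bottom-up:
  C(0) = 1, C(1) = 1
  C(2) = 1*1 + 1*1 = 2
  C(3) = 1*2 + 1*1 + 2*1 = 5
  C(4) = 1*5 + 1*2 + 2*1 + 5*1 = 14
  C(5) = 1*14 + 1*5 + 2*2 + 5*1 + 14*1 = 42
Now C(6):
  C(0)*C(5) = 1*42 = 42
  C(1)*C(4) = 1*14 = 14
  C(2)*C(3) = 2*5 = 10
  C(3)*C(2) = 5*2 = 10
  C(4)*C(1) = 14*1 = 14
  C(5)*C(0) = 42*1 = 42
= 42 + 14 + 10 + 10 + 14 + 42
= 132


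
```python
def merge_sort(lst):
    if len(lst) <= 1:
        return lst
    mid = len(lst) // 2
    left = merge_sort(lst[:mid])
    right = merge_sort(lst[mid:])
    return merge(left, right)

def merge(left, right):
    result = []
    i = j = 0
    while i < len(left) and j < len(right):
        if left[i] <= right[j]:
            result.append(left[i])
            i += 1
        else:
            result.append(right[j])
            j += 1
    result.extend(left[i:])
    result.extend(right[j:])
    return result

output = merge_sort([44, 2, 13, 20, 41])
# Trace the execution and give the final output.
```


merge_sort([44, 2, 13, 20, 41])
Split into [44, 2] and [13, 20, 41]
Left sorted: [2, 44]
Right sorted: [13, 20, 41]
Merge [2, 44] and [13, 20, 41]
= [2, 13, 20, 41, 44]


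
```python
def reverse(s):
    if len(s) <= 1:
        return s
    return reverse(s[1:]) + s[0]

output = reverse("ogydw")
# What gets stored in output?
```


reverse("ogydw")
= reverse("gydw") + "o"
= reverse("ydw") + "g" + "o"
= reverse("dw") + "y" + "g" + "o"
= reverse("w") + "d" + "y" + "g" + "o"
= "w" + "d" + "y" + "g" + "o"
= "wdygo"


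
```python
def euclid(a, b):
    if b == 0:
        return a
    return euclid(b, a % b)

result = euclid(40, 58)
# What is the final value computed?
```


euclid(40, 58)
= euclid(58, 40 % 58) = euclid(58, 40)
= euclid(40, 58 % 40) = euclid(40, 18)
= euclid(18, 40 % 18) = euclid(18, 4)
= euclid(4, 18 % 4) = euclid(4, 2)
= euclid(2, 4 % 2) = euclid(2, 0)
b == 0, return a = 2


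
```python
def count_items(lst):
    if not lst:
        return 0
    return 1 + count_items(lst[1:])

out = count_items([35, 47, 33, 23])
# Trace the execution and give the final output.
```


count_items([35, 47, 33, 23])
= 1 + count_items([47, 33, 23])
= 1 + 1 + count_items([33, 23])
= 1 + 1 + 1 + count_items([23])
= 1 + 1 + 1 + 1 + count_items([])
= 1 + 1 + 1 + 1 + 0
= 4


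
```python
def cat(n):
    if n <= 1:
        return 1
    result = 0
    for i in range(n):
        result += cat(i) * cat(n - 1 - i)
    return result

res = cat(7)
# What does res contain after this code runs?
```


cat(7)
= sum of cat(i) * cat(7-1-i) for i in 0..6
First compute sub-values bottom-up:
  cat(0) = 1, cat(1) = 1
  cat(2) = 1*1 + 1*1 = 2
  cat(3) = 1*2 + 1*1 + 2*1 = 5
  cat(4) = 1*5 + 1*2 + 2*1 + 5*1 = 14
  cat(5) = 1*14 + 1*5 + 2*2 + 5*1 + 14*1 = 42
  cat(6) = 1*42 + 1*14 + 2*5 + 5*2 + 14*1 + 42*1 = 132
Now cat(7):
  cat(0)*cat(6) = 1*132 = 132
  cat(1)*cat(5) = 1*42 = 42
  cat(2)*cat(4) = 2*14 = 28
  cat(3)*cat(3) = 5*5 = 25
  cat(4)*cat(2) = 14*2 = 28
  cat(5)*cat(1) = 42*1 = 42
  cat(6)*cat(0) = 132*1 = 132
= 132 + 42 + 28 + 25 + 28 + 42 + 132
= 429


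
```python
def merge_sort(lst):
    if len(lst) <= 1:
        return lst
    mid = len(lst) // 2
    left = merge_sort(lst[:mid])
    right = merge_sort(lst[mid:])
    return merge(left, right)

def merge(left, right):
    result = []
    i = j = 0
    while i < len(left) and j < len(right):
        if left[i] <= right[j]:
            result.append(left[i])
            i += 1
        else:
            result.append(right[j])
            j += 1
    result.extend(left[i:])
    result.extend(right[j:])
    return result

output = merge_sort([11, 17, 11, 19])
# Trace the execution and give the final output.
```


merge_sort([11, 17, 11, 19])
Split into [11, 17] and [11, 19]
Left sorted: [11, 17]
Right sorted: [11, 19]
Merge [11, 17] and [11, 19]
= [11, 11, 17, 19]


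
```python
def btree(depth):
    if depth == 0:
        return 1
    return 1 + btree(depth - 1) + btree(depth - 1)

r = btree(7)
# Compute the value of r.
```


btree(7)
= 1 + btree(6) + btree(6)
= 1 + 2 * btree(6)
btree(k) = 2^(k+1) - 1
btree(0) = 1
btree(1) = 3
btree(2) = 7
btree(3) = 15
btree(4) = 31
btree(7) = 2^8 - 1 = 255


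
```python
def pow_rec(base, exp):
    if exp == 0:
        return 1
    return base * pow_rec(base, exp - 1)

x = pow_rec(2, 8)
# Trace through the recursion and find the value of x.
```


pow_rec(2, 8)
= 2 * pow_rec(2, 7)
= 2 * 2 * pow_rec(2, 6)
= 2 * 2 * 2 * pow_rec(2, 5)
= 2 * 2 * 2 * 2 * pow_rec(2, 4)
= 2 * 2 * 2 * 2 * 2 * pow_rec(2, 3)
= 2 * 2 * 2 * 2 * 2 * 2 * pow_rec(2, 2)
= 2 * 2 * 2 * 2 * 2 * 2 * 2 * pow_rec(2, 1)
= 2 * 2 * 2 * 2 * 2 * 2 * 2 * 2 * pow_rec(2, 0)
= 2 * 2 * 2 * 2 * 2 * 2 * 2 * 2 * 1
= 256


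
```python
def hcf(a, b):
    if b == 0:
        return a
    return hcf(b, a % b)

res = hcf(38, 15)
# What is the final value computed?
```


hcf(38, 15)
= hcf(15, 38 % 15) = hcf(15, 8)
= hcf(8, 15 % 8) = hcf(8, 7)
= hcf(7, 8 % 7) = hcf(7, 1)
= hcf(1, 7 % 1) = hcf(1, 0)
b == 0, return a = 1


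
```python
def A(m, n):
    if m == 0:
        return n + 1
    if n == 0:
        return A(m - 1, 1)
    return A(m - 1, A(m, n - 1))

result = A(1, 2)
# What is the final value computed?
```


A(1, 2)
= A(0, A(1, 1))
First compute A(1, 1) = 3
= A(0, 3)
= 4
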